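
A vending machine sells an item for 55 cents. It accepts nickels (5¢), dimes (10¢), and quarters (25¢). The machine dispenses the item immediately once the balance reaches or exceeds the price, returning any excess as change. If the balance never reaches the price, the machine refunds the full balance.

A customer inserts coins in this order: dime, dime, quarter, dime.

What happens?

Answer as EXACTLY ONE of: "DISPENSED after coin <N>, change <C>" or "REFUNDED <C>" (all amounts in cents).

Price: 55¢
Coin 1 (dime, 10¢): balance = 10¢
Coin 2 (dime, 10¢): balance = 20¢
Coin 3 (quarter, 25¢): balance = 45¢
Coin 4 (dime, 10¢): balance = 55¢
  → balance >= price → DISPENSE, change = 55 - 55 = 0¢

Answer: DISPENSED after coin 4, change 0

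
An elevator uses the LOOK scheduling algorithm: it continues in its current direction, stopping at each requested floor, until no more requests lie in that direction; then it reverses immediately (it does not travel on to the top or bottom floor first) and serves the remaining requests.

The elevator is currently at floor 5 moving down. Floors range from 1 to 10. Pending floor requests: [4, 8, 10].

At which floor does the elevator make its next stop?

Answer: 4

Derivation:
Current floor: 5, direction: down
Requests above: [8, 10]
Requests below: [4]
Moving down and requests lie below → nearest below is max([4]) = 4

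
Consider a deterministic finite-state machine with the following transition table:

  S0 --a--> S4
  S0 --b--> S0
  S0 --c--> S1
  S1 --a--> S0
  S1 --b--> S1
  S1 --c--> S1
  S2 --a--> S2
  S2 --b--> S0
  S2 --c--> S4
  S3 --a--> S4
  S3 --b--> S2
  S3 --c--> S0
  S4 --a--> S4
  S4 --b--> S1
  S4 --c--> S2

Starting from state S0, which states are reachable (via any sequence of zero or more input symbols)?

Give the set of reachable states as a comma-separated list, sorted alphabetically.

BFS from S0:
  visit S0: S0--a-->S4 (new), S0--b-->S0 (seen), S0--c-->S1 (new)
  visit S4: S4--a-->S4 (seen), S4--b-->S1 (seen), S4--c-->S2 (new)
  visit S1: S1--a-->S0 (seen), S1--b-->S1 (seen), S1--c-->S1 (seen)
  visit S2: S2--a-->S2 (seen), S2--b-->S0 (seen), S2--c-->S4 (seen)

Answer: S0, S1, S2, S4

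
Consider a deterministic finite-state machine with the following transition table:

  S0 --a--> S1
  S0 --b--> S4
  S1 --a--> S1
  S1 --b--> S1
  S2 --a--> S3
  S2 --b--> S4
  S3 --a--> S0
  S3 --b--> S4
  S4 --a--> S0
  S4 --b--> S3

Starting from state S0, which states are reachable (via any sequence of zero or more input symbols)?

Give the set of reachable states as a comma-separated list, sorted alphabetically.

BFS from S0:
  visit S0: S0--a-->S1 (new), S0--b-->S4 (new)
  visit S1: S1--a-->S1 (seen), S1--b-->S1 (seen)
  visit S4: S4--a-->S0 (seen), S4--b-->S3 (new)
  visit S3: S3--a-->S0 (seen), S3--b-->S4 (seen)

Answer: S0, S1, S3, S4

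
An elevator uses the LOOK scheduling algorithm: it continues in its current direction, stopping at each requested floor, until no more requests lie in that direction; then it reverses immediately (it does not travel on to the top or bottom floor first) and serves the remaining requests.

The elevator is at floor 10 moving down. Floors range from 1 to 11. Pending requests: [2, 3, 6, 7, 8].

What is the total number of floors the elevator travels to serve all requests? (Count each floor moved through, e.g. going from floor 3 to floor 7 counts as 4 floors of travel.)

Start at floor 10 moving down, LOOK stop order: [8, 7, 6, 3, 2]
  10 → 8: |8-10| = 2, total = 2
  8 → 7: |7-8| = 1, total = 3
  7 → 6: |6-7| = 1, total = 4
  6 → 3: |3-6| = 3, total = 7
  3 → 2: |2-3| = 1, total = 8

Answer: 8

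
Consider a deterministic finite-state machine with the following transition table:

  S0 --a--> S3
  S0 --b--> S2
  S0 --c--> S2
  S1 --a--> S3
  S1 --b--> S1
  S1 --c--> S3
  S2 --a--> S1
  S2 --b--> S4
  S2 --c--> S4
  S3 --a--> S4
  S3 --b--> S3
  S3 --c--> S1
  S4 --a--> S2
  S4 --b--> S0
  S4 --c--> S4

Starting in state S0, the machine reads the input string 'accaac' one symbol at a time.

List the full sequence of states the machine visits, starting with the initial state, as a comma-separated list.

Answer: S0, S3, S1, S3, S4, S2, S4

Derivation:
Start: S0
  read 'a': S0 --a--> S3
  read 'c': S3 --c--> S1
  read 'c': S1 --c--> S3
  read 'a': S3 --a--> S4
  read 'a': S4 --a--> S2
  read 'c': S2 --c--> S4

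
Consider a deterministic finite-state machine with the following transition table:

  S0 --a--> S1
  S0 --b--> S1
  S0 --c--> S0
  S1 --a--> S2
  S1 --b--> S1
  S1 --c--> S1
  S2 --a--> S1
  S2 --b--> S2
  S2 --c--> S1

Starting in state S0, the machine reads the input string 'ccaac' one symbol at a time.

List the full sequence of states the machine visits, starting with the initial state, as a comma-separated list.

Start: S0
  read 'c': S0 --c--> S0
  read 'c': S0 --c--> S0
  read 'a': S0 --a--> S1
  read 'a': S1 --a--> S2
  read 'c': S2 --c--> S1

Answer: S0, S0, S0, S1, S2, S1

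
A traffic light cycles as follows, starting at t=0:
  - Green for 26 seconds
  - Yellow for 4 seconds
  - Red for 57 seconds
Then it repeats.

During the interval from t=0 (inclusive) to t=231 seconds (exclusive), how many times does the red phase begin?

Cycle = 26+4+57 = 87s
red phase starts at t = k*87 + 30 for k=0,1,2,...
Need k*87+30 < 231 → k < 2.310
k ∈ {0, ..., 2} → 3 starts

Answer: 3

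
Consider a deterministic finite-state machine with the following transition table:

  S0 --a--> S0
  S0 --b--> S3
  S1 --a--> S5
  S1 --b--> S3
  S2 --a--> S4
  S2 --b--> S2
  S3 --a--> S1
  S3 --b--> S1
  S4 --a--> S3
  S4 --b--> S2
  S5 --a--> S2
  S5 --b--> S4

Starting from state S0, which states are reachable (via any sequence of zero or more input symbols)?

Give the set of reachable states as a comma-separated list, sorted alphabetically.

Answer: S0, S1, S2, S3, S4, S5

Derivation:
BFS from S0:
  visit S0: S0--a-->S0 (seen), S0--b-->S3 (new)
  visit S3: S3--a-->S1 (new), S3--b-->S1 (seen)
  visit S1: S1--a-->S5 (new), S1--b-->S3 (seen)
  visit S5: S5--a-->S2 (new), S5--b-->S4 (new)
  visit S2: S2--a-->S4 (seen), S2--b-->S2 (seen)
  visit S4: S4--a-->S3 (seen), S4--b-->S2 (seen)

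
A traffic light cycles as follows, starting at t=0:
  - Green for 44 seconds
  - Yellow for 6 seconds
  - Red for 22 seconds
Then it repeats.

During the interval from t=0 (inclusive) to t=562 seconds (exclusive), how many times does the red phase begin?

Answer: 8

Derivation:
Cycle = 44+6+22 = 72s
red phase starts at t = k*72 + 50 for k=0,1,2,...
Need k*72+50 < 562 → k < 7.111
k ∈ {0, ..., 7} → 8 starts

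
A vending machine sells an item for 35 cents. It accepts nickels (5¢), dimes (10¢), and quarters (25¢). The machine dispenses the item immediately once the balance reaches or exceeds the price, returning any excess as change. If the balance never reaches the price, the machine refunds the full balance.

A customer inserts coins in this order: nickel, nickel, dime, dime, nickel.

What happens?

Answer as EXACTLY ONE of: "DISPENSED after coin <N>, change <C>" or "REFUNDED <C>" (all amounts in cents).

Price: 35¢
Coin 1 (nickel, 5¢): balance = 5¢
Coin 2 (nickel, 5¢): balance = 10¢
Coin 3 (dime, 10¢): balance = 20¢
Coin 4 (dime, 10¢): balance = 30¢
Coin 5 (nickel, 5¢): balance = 35¢
  → balance >= price → DISPENSE, change = 35 - 35 = 0¢

Answer: DISPENSED after coin 5, change 0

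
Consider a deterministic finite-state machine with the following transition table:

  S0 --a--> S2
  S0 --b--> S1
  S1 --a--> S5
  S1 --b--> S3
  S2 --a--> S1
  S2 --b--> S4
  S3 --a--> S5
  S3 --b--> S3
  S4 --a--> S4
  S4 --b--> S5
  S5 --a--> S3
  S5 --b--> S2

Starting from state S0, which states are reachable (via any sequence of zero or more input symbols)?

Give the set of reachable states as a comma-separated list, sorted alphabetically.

Answer: S0, S1, S2, S3, S4, S5

Derivation:
BFS from S0:
  visit S0: S0--a-->S2 (new), S0--b-->S1 (new)
  visit S2: S2--a-->S1 (seen), S2--b-->S4 (new)
  visit S1: S1--a-->S5 (new), S1--b-->S3 (new)
  visit S4: S4--a-->S4 (seen), S4--b-->S5 (seen)
  visit S5: S5--a-->S3 (seen), S5--b-->S2 (seen)
  visit S3: S3--a-->S5 (seen), S3--b-->S3 (seen)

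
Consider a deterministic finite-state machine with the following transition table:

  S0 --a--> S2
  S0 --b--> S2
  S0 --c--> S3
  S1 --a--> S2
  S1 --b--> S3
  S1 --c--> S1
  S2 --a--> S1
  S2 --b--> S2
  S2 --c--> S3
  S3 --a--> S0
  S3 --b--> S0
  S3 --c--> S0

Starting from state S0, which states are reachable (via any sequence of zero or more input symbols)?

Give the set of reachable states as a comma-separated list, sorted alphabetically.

BFS from S0:
  visit S0: S0--a-->S2 (new), S0--b-->S2 (seen), S0--c-->S3 (new)
  visit S2: S2--a-->S1 (new), S2--b-->S2 (seen), S2--c-->S3 (seen)
  visit S3: S3--a-->S0 (seen), S3--b-->S0 (seen), S3--c-->S0 (seen)
  visit S1: S1--a-->S2 (seen), S1--b-->S3 (seen), S1--c-->S1 (seen)

Answer: S0, S1, S2, S3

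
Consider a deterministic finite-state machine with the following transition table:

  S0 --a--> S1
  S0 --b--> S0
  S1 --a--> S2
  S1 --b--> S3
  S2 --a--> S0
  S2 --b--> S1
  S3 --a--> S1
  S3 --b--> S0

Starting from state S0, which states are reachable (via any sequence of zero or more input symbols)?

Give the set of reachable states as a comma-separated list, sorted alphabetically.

BFS from S0:
  visit S0: S0--a-->S1 (new), S0--b-->S0 (seen)
  visit S1: S1--a-->S2 (new), S1--b-->S3 (new)
  visit S2: S2--a-->S0 (seen), S2--b-->S1 (seen)
  visit S3: S3--a-->S1 (seen), S3--b-->S0 (seen)

Answer: S0, S1, S2, S3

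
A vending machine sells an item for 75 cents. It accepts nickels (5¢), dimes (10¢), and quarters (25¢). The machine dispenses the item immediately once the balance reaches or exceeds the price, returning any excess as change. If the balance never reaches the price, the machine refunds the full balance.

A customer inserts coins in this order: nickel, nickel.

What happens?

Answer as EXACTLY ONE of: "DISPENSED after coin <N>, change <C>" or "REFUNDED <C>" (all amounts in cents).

Answer: REFUNDED 10

Derivation:
Price: 75¢
Coin 1 (nickel, 5¢): balance = 5¢
Coin 2 (nickel, 5¢): balance = 10¢
All coins inserted, balance 10¢ < price 75¢ → REFUND 10¢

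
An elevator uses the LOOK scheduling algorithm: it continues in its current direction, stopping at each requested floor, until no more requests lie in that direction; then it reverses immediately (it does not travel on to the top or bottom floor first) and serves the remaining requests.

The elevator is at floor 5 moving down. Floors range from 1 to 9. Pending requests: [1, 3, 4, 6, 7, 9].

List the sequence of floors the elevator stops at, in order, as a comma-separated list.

Answer: 4, 3, 1, 6, 7, 9

Derivation:
Current: 5, moving DOWN
Serve below first (descending): [4, 3, 1]
Then reverse, serve above (ascending): [6, 7, 9]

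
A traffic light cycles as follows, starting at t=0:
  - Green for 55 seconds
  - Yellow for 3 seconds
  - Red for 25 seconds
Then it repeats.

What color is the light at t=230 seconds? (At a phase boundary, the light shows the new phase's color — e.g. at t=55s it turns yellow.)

Cycle length = 55 + 3 + 25 = 83s
t = 230, phase_t = 230 mod 83 = 64
64 >= 58 → RED

Answer: red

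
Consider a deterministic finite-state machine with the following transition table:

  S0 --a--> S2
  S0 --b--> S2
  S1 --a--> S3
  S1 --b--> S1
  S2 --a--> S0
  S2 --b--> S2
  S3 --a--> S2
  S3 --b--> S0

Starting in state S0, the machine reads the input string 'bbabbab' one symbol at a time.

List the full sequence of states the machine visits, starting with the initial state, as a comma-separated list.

Start: S0
  read 'b': S0 --b--> S2
  read 'b': S2 --b--> S2
  read 'a': S2 --a--> S0
  read 'b': S0 --b--> S2
  read 'b': S2 --b--> S2
  read 'a': S2 --a--> S0
  read 'b': S0 --b--> S2

Answer: S0, S2, S2, S0, S2, S2, S0, S2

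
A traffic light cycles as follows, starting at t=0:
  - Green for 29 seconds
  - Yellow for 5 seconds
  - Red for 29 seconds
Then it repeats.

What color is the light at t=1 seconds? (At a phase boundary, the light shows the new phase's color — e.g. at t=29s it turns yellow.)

Cycle length = 29 + 5 + 29 = 63s
t = 1, phase_t = 1 mod 63 = 1
1 < 29 (green end) → GREEN

Answer: green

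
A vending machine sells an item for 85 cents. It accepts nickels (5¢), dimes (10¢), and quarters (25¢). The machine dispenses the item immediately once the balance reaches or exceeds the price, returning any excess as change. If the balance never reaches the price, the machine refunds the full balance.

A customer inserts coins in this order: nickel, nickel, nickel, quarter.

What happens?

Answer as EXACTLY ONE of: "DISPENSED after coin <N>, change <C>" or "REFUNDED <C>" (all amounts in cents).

Price: 85¢
Coin 1 (nickel, 5¢): balance = 5¢
Coin 2 (nickel, 5¢): balance = 10¢
Coin 3 (nickel, 5¢): balance = 15¢
Coin 4 (quarter, 25¢): balance = 40¢
All coins inserted, balance 40¢ < price 85¢ → REFUND 40¢

Answer: REFUNDED 40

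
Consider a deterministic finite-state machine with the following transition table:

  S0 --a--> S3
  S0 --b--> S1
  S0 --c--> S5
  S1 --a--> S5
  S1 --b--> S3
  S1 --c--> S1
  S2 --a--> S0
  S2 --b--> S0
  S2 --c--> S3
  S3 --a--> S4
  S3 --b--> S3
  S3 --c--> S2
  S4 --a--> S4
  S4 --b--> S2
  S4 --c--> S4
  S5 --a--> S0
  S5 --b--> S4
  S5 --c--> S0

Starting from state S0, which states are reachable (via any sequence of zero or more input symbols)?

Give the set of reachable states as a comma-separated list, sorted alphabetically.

Answer: S0, S1, S2, S3, S4, S5

Derivation:
BFS from S0:
  visit S0: S0--a-->S3 (new), S0--b-->S1 (new), S0--c-->S5 (new)
  visit S3: S3--a-->S4 (new), S3--b-->S3 (seen), S3--c-->S2 (new)
  visit S1: S1--a-->S5 (seen), S1--b-->S3 (seen), S1--c-->S1 (seen)
  visit S5: S5--a-->S0 (seen), S5--b-->S4 (seen), S5--c-->S0 (seen)
  visit S4: S4--a-->S4 (seen), S4--b-->S2 (seen), S4--c-->S4 (seen)
  visit S2: S2--a-->S0 (seen), S2--b-->S0 (seen), S2--c-->S3 (seen)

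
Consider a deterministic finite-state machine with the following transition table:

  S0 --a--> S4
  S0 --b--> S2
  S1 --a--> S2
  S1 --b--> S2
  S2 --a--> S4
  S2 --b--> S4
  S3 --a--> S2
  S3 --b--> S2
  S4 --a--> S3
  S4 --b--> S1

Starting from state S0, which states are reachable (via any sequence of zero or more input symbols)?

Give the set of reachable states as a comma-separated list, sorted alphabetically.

BFS from S0:
  visit S0: S0--a-->S4 (new), S0--b-->S2 (new)
  visit S4: S4--a-->S3 (new), S4--b-->S1 (new)
  visit S2: S2--a-->S4 (seen), S2--b-->S4 (seen)
  visit S3: S3--a-->S2 (seen), S3--b-->S2 (seen)
  visit S1: S1--a-->S2 (seen), S1--b-->S2 (seen)

Answer: S0, S1, S2, S3, S4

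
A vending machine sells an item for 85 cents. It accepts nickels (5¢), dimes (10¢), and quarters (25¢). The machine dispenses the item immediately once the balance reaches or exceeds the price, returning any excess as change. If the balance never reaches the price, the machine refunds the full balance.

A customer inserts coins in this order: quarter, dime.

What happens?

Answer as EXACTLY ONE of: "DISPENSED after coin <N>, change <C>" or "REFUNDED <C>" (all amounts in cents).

Answer: REFUNDED 35

Derivation:
Price: 85¢
Coin 1 (quarter, 25¢): balance = 25¢
Coin 2 (dime, 10¢): balance = 35¢
All coins inserted, balance 35¢ < price 85¢ → REFUND 35¢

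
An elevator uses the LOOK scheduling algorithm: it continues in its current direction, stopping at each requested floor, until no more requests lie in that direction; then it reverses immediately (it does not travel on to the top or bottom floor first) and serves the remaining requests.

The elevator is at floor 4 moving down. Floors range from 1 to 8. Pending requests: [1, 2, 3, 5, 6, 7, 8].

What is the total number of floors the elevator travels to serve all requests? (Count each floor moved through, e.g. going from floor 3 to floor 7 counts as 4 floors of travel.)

Start at floor 4 moving down, LOOK stop order: [3, 2, 1, 5, 6, 7, 8]
  4 → 3: |3-4| = 1, total = 1
  3 → 2: |2-3| = 1, total = 2
  2 → 1: |1-2| = 1, total = 3
  1 → 5: |5-1| = 4, total = 7
  5 → 6: |6-5| = 1, total = 8
  6 → 7: |7-6| = 1, total = 9
  7 → 8: |8-7| = 1, total = 10

Answer: 10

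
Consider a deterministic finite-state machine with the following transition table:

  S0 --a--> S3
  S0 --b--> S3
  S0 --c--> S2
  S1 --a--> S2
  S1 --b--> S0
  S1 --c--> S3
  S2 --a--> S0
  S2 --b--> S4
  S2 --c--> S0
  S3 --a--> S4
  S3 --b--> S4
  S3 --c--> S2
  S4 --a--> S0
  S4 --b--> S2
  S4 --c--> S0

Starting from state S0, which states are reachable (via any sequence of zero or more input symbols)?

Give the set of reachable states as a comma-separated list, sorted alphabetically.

Answer: S0, S2, S3, S4

Derivation:
BFS from S0:
  visit S0: S0--a-->S3 (new), S0--b-->S3 (seen), S0--c-->S2 (new)
  visit S3: S3--a-->S4 (new), S3--b-->S4 (seen), S3--c-->S2 (seen)
  visit S2: S2--a-->S0 (seen), S2--b-->S4 (seen), S2--c-->S0 (seen)
  visit S4: S4--a-->S0 (seen), S4--b-->S2 (seen), S4--c-->S0 (seen)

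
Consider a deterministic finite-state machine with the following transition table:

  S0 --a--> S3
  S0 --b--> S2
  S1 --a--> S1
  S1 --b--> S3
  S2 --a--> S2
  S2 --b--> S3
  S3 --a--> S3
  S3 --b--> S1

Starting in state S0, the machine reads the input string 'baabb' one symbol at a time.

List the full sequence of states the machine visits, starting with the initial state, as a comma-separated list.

Start: S0
  read 'b': S0 --b--> S2
  read 'a': S2 --a--> S2
  read 'a': S2 --a--> S2
  read 'b': S2 --b--> S3
  read 'b': S3 --b--> S1

Answer: S0, S2, S2, S2, S3, S1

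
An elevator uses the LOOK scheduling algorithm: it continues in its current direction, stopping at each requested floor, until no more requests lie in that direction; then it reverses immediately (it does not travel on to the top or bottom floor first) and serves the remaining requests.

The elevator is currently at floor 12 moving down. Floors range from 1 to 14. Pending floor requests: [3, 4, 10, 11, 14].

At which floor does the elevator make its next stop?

Current floor: 12, direction: down
Requests above: [14]
Requests below: [3, 4, 10, 11]
Moving down and requests lie below → nearest below is max([3, 4, 10, 11]) = 11

Answer: 11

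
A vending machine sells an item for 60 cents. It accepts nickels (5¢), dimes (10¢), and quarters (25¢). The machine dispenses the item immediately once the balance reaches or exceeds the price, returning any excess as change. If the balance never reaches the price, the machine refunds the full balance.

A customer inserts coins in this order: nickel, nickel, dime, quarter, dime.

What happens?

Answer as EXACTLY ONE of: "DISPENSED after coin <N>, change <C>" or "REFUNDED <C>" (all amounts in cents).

Price: 60¢
Coin 1 (nickel, 5¢): balance = 5¢
Coin 2 (nickel, 5¢): balance = 10¢
Coin 3 (dime, 10¢): balance = 20¢
Coin 4 (quarter, 25¢): balance = 45¢
Coin 5 (dime, 10¢): balance = 55¢
All coins inserted, balance 55¢ < price 60¢ → REFUND 55¢

Answer: REFUNDED 55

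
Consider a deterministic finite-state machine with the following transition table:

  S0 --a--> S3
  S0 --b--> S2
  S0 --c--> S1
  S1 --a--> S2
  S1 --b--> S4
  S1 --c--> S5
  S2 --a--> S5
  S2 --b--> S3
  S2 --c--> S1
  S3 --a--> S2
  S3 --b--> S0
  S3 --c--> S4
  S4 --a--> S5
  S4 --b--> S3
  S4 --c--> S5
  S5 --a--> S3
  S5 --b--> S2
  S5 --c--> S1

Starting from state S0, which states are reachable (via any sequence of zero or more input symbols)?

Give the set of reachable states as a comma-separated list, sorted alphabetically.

BFS from S0:
  visit S0: S0--a-->S3 (new), S0--b-->S2 (new), S0--c-->S1 (new)
  visit S3: S3--a-->S2 (seen), S3--b-->S0 (seen), S3--c-->S4 (new)
  visit S2: S2--a-->S5 (new), S2--b-->S3 (seen), S2--c-->S1 (seen)
  visit S1: S1--a-->S2 (seen), S1--b-->S4 (seen), S1--c-->S5 (seen)
  visit S4: S4--a-->S5 (seen), S4--b-->S3 (seen), S4--c-->S5 (seen)
  visit S5: S5--a-->S3 (seen), S5--b-->S2 (seen), S5--c-->S1 (seen)

Answer: S0, S1, S2, S3, S4, S5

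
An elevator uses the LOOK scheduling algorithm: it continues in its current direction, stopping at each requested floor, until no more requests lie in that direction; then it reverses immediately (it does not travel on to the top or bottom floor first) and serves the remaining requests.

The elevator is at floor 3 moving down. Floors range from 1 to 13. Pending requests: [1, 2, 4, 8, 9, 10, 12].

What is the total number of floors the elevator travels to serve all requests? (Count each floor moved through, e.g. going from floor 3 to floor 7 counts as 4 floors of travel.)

Answer: 13

Derivation:
Start at floor 3 moving down, LOOK stop order: [2, 1, 4, 8, 9, 10, 12]
  3 → 2: |2-3| = 1, total = 1
  2 → 1: |1-2| = 1, total = 2
  1 → 4: |4-1| = 3, total = 5
  4 → 8: |8-4| = 4, total = 9
  8 → 9: |9-8| = 1, total = 10
  9 → 10: |10-9| = 1, total = 11
  10 → 12: |12-10| = 2, total = 13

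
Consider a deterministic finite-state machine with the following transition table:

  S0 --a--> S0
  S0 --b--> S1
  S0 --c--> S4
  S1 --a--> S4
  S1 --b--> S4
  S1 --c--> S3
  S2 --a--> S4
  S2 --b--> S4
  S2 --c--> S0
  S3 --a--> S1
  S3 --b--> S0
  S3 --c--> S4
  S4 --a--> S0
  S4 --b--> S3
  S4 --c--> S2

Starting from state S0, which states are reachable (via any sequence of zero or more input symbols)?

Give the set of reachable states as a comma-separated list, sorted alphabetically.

Answer: S0, S1, S2, S3, S4

Derivation:
BFS from S0:
  visit S0: S0--a-->S0 (seen), S0--b-->S1 (new), S0--c-->S4 (new)
  visit S1: S1--a-->S4 (seen), S1--b-->S4 (seen), S1--c-->S3 (new)
  visit S4: S4--a-->S0 (seen), S4--b-->S3 (seen), S4--c-->S2 (new)
  visit S3: S3--a-->S1 (seen), S3--b-->S0 (seen), S3--c-->S4 (seen)
  visit S2: S2--a-->S4 (seen), S2--b-->S4 (seen), S2--c-->S0 (seen)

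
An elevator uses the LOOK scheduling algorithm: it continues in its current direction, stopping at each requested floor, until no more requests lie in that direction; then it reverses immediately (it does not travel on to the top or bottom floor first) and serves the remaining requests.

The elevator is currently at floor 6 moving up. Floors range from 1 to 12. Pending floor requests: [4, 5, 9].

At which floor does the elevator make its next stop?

Current floor: 6, direction: up
Requests above: [9]
Requests below: [4, 5]
Moving up and requests lie above → nearest above is min([9]) = 9

Answer: 9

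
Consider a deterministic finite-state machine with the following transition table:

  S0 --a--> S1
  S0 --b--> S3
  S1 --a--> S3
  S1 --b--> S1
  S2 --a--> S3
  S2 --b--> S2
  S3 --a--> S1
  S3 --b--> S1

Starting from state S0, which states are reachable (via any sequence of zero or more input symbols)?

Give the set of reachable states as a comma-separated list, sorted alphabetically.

BFS from S0:
  visit S0: S0--a-->S1 (new), S0--b-->S3 (new)
  visit S1: S1--a-->S3 (seen), S1--b-->S1 (seen)
  visit S3: S3--a-->S1 (seen), S3--b-->S1 (seen)

Answer: S0, S1, S3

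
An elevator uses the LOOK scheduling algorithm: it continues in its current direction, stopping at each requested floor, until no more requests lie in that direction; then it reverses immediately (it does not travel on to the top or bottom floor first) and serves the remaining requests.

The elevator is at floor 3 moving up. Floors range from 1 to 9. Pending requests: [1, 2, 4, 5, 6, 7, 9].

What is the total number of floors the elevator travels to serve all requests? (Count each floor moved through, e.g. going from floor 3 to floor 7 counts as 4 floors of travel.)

Answer: 14

Derivation:
Start at floor 3 moving up, LOOK stop order: [4, 5, 6, 7, 9, 2, 1]
  3 → 4: |4-3| = 1, total = 1
  4 → 5: |5-4| = 1, total = 2
  5 → 6: |6-5| = 1, total = 3
  6 → 7: |7-6| = 1, total = 4
  7 → 9: |9-7| = 2, total = 6
  9 → 2: |2-9| = 7, total = 13
  2 → 1: |1-2| = 1, total = 14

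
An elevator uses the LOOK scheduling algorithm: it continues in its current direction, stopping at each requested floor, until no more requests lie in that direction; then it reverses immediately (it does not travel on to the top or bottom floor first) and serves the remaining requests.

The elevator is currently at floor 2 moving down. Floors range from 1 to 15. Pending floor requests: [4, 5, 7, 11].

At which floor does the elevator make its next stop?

Current floor: 2, direction: down
Requests above: [4, 5, 7, 11]
Requests below: []
Moving down but no requests below → reverse; nearest above is min([4, 5, 7, 11]) = 4

Answer: 4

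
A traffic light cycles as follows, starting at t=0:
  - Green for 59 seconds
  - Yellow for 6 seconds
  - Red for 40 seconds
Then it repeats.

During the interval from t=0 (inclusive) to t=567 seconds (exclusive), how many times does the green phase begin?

Answer: 6

Derivation:
Cycle = 59+6+40 = 105s
green phase starts at t = k*105 + 0 for k=0,1,2,...
Need k*105+0 < 567 → k < 5.400
k ∈ {0, ..., 5} → 6 starts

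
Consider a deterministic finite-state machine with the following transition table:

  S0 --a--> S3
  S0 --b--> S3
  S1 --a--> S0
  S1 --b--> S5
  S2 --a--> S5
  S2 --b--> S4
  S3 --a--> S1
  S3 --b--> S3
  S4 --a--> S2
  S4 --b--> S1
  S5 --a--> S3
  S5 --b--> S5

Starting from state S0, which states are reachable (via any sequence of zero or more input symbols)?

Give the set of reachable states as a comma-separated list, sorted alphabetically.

Answer: S0, S1, S3, S5

Derivation:
BFS from S0:
  visit S0: S0--a-->S3 (new), S0--b-->S3 (seen)
  visit S3: S3--a-->S1 (new), S3--b-->S3 (seen)
  visit S1: S1--a-->S0 (seen), S1--b-->S5 (new)
  visit S5: S5--a-->S3 (seen), S5--b-->S5 (seen)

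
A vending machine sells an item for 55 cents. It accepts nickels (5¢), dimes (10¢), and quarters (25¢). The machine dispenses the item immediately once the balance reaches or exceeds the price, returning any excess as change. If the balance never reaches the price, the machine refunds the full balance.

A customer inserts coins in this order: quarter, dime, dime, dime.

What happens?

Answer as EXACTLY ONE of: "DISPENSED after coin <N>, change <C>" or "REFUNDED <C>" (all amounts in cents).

Answer: DISPENSED after coin 4, change 0

Derivation:
Price: 55¢
Coin 1 (quarter, 25¢): balance = 25¢
Coin 2 (dime, 10¢): balance = 35¢
Coin 3 (dime, 10¢): balance = 45¢
Coin 4 (dime, 10¢): balance = 55¢
  → balance >= price → DISPENSE, change = 55 - 55 = 0¢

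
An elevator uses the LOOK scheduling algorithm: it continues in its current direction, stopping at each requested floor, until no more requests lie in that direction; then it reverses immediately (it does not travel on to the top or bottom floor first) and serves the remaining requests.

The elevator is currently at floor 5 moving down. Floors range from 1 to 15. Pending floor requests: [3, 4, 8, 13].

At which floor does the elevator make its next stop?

Current floor: 5, direction: down
Requests above: [8, 13]
Requests below: [3, 4]
Moving down and requests lie below → nearest below is max([3, 4]) = 4

Answer: 4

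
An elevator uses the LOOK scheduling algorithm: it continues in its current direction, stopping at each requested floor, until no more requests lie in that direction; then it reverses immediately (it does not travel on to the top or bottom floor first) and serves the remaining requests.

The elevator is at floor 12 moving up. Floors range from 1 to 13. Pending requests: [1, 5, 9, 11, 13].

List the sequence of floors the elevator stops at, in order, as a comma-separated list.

Current: 12, moving UP
Serve above first (ascending): [13]
Then reverse, serve below (descending): [11, 9, 5, 1]

Answer: 13, 11, 9, 5, 1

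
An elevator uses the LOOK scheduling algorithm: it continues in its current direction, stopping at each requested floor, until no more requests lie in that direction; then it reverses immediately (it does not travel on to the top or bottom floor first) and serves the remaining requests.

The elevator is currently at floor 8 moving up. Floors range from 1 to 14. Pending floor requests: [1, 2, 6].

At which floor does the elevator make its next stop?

Current floor: 8, direction: up
Requests above: []
Requests below: [1, 2, 6]
Moving up but no requests above → reverse; nearest below is max([1, 2, 6]) = 6

Answer: 6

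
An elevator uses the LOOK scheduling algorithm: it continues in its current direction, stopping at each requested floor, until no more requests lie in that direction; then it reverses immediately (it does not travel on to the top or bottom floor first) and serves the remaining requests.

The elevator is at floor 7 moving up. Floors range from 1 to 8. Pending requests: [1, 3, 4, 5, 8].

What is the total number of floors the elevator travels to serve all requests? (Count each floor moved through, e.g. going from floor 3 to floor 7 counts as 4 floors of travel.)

Answer: 8

Derivation:
Start at floor 7 moving up, LOOK stop order: [8, 5, 4, 3, 1]
  7 → 8: |8-7| = 1, total = 1
  8 → 5: |5-8| = 3, total = 4
  5 → 4: |4-5| = 1, total = 5
  4 → 3: |3-4| = 1, total = 6
  3 → 1: |1-3| = 2, total = 8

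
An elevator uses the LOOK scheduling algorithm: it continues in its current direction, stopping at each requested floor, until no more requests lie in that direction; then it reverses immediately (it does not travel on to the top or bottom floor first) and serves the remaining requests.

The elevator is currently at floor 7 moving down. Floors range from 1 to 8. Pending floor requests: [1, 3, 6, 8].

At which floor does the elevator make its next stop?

Answer: 6

Derivation:
Current floor: 7, direction: down
Requests above: [8]
Requests below: [1, 3, 6]
Moving down and requests lie below → nearest below is max([1, 3, 6]) = 6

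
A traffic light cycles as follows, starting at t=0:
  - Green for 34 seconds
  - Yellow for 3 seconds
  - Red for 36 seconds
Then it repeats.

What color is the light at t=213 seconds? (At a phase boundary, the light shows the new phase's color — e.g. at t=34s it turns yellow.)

Answer: red

Derivation:
Cycle length = 34 + 3 + 36 = 73s
t = 213, phase_t = 213 mod 73 = 67
67 >= 37 → RED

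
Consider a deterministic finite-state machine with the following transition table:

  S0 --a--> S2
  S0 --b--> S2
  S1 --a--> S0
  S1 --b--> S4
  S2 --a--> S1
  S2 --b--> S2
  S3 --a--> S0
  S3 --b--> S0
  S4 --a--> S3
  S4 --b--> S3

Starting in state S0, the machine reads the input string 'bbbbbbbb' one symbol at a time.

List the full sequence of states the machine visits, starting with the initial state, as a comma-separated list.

Start: S0
  read 'b': S0 --b--> S2
  read 'b': S2 --b--> S2
  read 'b': S2 --b--> S2
  read 'b': S2 --b--> S2
  read 'b': S2 --b--> S2
  read 'b': S2 --b--> S2
  read 'b': S2 --b--> S2
  read 'b': S2 --b--> S2

Answer: S0, S2, S2, S2, S2, S2, S2, S2, S2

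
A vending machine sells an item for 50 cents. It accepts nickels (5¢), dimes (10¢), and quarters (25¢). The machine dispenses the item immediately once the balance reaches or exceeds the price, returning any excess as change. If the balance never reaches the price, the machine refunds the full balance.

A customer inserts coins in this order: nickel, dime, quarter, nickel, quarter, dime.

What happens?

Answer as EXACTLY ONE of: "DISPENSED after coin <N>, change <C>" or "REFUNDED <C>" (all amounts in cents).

Answer: DISPENSED after coin 5, change 20

Derivation:
Price: 50¢
Coin 1 (nickel, 5¢): balance = 5¢
Coin 2 (dime, 10¢): balance = 15¢
Coin 3 (quarter, 25¢): balance = 40¢
Coin 4 (nickel, 5¢): balance = 45¢
Coin 5 (quarter, 25¢): balance = 70¢
  → balance >= price → DISPENSE, change = 70 - 50 = 20¢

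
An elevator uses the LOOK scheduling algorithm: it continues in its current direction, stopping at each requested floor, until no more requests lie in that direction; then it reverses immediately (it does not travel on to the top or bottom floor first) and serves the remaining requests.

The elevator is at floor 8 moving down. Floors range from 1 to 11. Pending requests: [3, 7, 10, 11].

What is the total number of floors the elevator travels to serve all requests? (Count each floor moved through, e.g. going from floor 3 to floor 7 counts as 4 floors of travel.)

Answer: 13

Derivation:
Start at floor 8 moving down, LOOK stop order: [7, 3, 10, 11]
  8 → 7: |7-8| = 1, total = 1
  7 → 3: |3-7| = 4, total = 5
  3 → 10: |10-3| = 7, total = 12
  10 → 11: |11-10| = 1, total = 13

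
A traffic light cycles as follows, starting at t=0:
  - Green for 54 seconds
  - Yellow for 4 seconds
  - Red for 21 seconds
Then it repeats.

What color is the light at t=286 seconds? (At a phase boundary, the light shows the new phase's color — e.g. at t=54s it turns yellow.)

Answer: green

Derivation:
Cycle length = 54 + 4 + 21 = 79s
t = 286, phase_t = 286 mod 79 = 49
49 < 54 (green end) → GREEN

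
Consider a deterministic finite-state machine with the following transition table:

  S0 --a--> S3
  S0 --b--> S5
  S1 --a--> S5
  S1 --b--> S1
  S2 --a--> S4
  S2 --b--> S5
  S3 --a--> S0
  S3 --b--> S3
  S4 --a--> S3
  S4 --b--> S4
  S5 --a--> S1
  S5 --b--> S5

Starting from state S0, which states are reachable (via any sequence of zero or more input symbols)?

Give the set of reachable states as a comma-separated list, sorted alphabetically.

Answer: S0, S1, S3, S5

Derivation:
BFS from S0:
  visit S0: S0--a-->S3 (new), S0--b-->S5 (new)
  visit S3: S3--a-->S0 (seen), S3--b-->S3 (seen)
  visit S5: S5--a-->S1 (new), S5--b-->S5 (seen)
  visit S1: S1--a-->S5 (seen), S1--b-->S1 (seen)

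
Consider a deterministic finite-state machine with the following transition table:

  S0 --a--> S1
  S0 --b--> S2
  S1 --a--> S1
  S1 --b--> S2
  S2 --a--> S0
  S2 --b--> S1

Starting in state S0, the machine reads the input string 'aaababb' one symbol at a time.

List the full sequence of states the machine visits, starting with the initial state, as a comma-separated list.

Start: S0
  read 'a': S0 --a--> S1
  read 'a': S1 --a--> S1
  read 'a': S1 --a--> S1
  read 'b': S1 --b--> S2
  read 'a': S2 --a--> S0
  read 'b': S0 --b--> S2
  read 'b': S2 --b--> S1

Answer: S0, S1, S1, S1, S2, S0, S2, S1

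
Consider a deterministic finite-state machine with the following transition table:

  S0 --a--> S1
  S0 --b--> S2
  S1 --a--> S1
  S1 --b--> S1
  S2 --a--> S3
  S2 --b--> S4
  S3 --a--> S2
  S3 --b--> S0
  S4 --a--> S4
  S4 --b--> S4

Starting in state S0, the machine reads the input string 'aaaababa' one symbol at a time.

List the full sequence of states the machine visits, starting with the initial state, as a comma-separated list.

Answer: S0, S1, S1, S1, S1, S1, S1, S1, S1

Derivation:
Start: S0
  read 'a': S0 --a--> S1
  read 'a': S1 --a--> S1
  read 'a': S1 --a--> S1
  read 'a': S1 --a--> S1
  read 'b': S1 --b--> S1
  read 'a': S1 --a--> S1
  read 'b': S1 --b--> S1
  read 'a': S1 --a--> S1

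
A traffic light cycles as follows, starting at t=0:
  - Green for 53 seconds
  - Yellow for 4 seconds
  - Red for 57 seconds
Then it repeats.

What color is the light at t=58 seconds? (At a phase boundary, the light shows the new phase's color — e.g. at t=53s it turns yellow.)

Answer: red

Derivation:
Cycle length = 53 + 4 + 57 = 114s
t = 58, phase_t = 58 mod 114 = 58
58 >= 57 → RED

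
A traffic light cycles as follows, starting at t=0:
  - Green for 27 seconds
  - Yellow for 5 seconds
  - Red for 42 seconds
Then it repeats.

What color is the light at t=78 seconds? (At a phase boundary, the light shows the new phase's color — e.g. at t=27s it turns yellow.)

Cycle length = 27 + 5 + 42 = 74s
t = 78, phase_t = 78 mod 74 = 4
4 < 27 (green end) → GREEN

Answer: green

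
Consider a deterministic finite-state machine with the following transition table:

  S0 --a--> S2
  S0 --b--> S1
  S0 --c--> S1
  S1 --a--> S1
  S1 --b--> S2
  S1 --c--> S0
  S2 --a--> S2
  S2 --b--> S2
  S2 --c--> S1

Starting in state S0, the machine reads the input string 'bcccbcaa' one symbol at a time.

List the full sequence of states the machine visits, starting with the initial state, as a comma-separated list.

Answer: S0, S1, S0, S1, S0, S1, S0, S2, S2

Derivation:
Start: S0
  read 'b': S0 --b--> S1
  read 'c': S1 --c--> S0
  read 'c': S0 --c--> S1
  read 'c': S1 --c--> S0
  read 'b': S0 --b--> S1
  read 'c': S1 --c--> S0
  read 'a': S0 --a--> S2
  read 'a': S2 --a--> S2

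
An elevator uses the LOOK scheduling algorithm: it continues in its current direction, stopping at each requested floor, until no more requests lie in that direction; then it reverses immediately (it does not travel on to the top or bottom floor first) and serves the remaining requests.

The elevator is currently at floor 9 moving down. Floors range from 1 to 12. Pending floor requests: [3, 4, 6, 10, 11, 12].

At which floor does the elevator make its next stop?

Current floor: 9, direction: down
Requests above: [10, 11, 12]
Requests below: [3, 4, 6]
Moving down and requests lie below → nearest below is max([3, 4, 6]) = 6

Answer: 6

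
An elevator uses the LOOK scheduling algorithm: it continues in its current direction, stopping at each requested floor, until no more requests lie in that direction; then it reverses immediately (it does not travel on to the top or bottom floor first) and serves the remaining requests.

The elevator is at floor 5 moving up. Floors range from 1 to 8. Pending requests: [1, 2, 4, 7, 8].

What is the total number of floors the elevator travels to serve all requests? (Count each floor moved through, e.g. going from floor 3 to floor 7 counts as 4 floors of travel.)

Answer: 10

Derivation:
Start at floor 5 moving up, LOOK stop order: [7, 8, 4, 2, 1]
  5 → 7: |7-5| = 2, total = 2
  7 → 8: |8-7| = 1, total = 3
  8 → 4: |4-8| = 4, total = 7
  4 → 2: |2-4| = 2, total = 9
  2 → 1: |1-2| = 1, total = 10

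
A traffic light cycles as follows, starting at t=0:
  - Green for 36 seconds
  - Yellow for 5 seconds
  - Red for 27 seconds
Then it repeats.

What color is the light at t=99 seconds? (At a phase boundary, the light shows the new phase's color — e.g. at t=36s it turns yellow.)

Answer: green

Derivation:
Cycle length = 36 + 5 + 27 = 68s
t = 99, phase_t = 99 mod 68 = 31
31 < 36 (green end) → GREEN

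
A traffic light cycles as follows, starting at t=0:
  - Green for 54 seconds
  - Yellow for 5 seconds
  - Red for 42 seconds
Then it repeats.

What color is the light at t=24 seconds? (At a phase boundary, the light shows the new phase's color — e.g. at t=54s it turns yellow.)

Cycle length = 54 + 5 + 42 = 101s
t = 24, phase_t = 24 mod 101 = 24
24 < 54 (green end) → GREEN

Answer: green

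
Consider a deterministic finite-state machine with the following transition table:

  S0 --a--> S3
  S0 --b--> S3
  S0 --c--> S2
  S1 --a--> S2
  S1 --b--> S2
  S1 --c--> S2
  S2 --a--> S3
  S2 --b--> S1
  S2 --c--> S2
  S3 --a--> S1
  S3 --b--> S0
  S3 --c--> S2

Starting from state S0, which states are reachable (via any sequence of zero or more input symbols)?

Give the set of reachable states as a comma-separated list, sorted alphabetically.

BFS from S0:
  visit S0: S0--a-->S3 (new), S0--b-->S3 (seen), S0--c-->S2 (new)
  visit S3: S3--a-->S1 (new), S3--b-->S0 (seen), S3--c-->S2 (seen)
  visit S2: S2--a-->S3 (seen), S2--b-->S1 (seen), S2--c-->S2 (seen)
  visit S1: S1--a-->S2 (seen), S1--b-->S2 (seen), S1--c-->S2 (seen)

Answer: S0, S1, S2, S3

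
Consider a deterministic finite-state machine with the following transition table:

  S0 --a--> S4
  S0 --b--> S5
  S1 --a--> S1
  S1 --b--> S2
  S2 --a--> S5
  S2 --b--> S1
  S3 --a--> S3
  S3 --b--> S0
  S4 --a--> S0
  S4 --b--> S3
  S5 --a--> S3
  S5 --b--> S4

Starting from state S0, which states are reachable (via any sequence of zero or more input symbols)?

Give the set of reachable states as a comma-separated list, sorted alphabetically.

BFS from S0:
  visit S0: S0--a-->S4 (new), S0--b-->S5 (new)
  visit S4: S4--a-->S0 (seen), S4--b-->S3 (new)
  visit S5: S5--a-->S3 (seen), S5--b-->S4 (seen)
  visit S3: S3--a-->S3 (seen), S3--b-->S0 (seen)

Answer: S0, S3, S4, S5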